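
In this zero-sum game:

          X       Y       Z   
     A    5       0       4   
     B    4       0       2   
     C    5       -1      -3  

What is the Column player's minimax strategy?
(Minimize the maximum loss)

Column should play Y, value = 0

Work:
Column player minimizes Row's maximum payoff:
Column X: max payoff to Row = 5
Column Y: max payoff to Row = 0
Column Z: max payoff to Row = 4
Minimum is 0, achieved by column Y.
Minimax strategy: Y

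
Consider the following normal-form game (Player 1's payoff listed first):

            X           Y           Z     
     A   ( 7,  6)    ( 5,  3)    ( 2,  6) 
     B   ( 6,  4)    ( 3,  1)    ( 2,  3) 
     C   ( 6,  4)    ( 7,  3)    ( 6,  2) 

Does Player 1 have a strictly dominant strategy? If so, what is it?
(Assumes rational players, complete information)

No strictly dominant strategy exists for Player 1

Work:
A strategy strictly dominates another if it gives a strictly higher payoff against every opponent action. Compare each pair of P1's strategies column-by-column:
  A vs B: [7 vs 6, 5 vs 3, 2 vs 2] → A does not strictly dominate B (column Z: 2 ≤ 2)
  A vs C: [7 vs 6, 5 vs 7, 2 vs 6] → A does not strictly dominate C (column Y: 5 ≤ 7)
  B vs A: [6 vs 7, 3 vs 5, 2 vs 2] → B does not strictly dominate A (column X: 6 ≤ 7)
  B vs C: [6 vs 6, 3 vs 7, 2 vs 6] → B does not strictly dominate C (column X: 6 ≤ 6)
  C vs A: [6 vs 7, 7 vs 5, 6 vs 2] → C does not strictly dominate A (column X: 6 ≤ 7)
  C vs B: [6 vs 6, 7 vs 3, 6 vs 2] → C does not strictly dominate B (column X: 6 ≤ 6)
No single strategy strictly dominates all others → no strictly dominant strategy.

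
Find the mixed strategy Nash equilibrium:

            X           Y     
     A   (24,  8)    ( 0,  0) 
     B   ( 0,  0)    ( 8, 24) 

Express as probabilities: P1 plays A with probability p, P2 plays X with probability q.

p = 0.75, q = 0.25

Work:
Find probabilities that make opponent indifferent:
P2 chooses q to make P1 indifferent between A and B
P1 chooses p to make P2 indifferent between X and Y
Mixed NE: P1 plays (A: 0.75, B: 0.25), P2 plays (X: 0.25, Y: 0.75)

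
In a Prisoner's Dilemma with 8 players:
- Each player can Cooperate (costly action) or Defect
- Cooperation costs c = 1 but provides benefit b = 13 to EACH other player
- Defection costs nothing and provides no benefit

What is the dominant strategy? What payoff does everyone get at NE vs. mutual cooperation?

Dominant: Defect; NE payoff = 0; Coop payoff = 90

Work:
Defect dominates (saves cost c = 1, benefit to others is external)
NE: All defect → everyone gets 0
If all cooperate: each receives (7)×13 - 1 = 90
Social dilemma: 90 > 0 but NE gives 0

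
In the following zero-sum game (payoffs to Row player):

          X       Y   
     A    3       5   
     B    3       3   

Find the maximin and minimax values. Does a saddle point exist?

Maximin = 3, Minimax = 3, Saddle: True

Work:
Row minimums: [3, 3] → maximin = 3
Column maximums: [3, 5] → minimax = 3
Saddle point exists! Game value = 3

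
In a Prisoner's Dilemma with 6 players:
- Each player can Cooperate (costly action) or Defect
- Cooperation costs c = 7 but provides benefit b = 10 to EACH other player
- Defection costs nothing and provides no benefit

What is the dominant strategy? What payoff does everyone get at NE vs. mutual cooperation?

Dominant: Defect; NE payoff = 0; Coop payoff = 43

Work:
Defect dominates (saves cost c = 7, benefit to others is external)
NE: All defect → everyone gets 0
If all cooperate: each receives (5)×10 - 7 = 43
Social dilemma: 43 > 0 but NE gives 0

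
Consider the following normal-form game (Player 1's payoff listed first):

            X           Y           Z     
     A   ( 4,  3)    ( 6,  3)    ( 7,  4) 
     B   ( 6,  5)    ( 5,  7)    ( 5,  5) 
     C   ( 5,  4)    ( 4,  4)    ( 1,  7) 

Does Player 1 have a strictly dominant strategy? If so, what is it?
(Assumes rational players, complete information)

No strictly dominant strategy exists for Player 1

Work:
A strategy strictly dominates another if it gives a strictly higher payoff against every opponent action. Compare each pair of P1's strategies column-by-column:
  A vs B: [4 vs 6, 6 vs 5, 7 vs 5] → A does not strictly dominate B (column X: 4 ≤ 6)
  A vs C: [4 vs 5, 6 vs 4, 7 vs 1] → A does not strictly dominate C (column X: 4 ≤ 5)
  B vs A: [6 vs 4, 5 vs 6, 5 vs 7] → B does not strictly dominate A (column Y: 5 ≤ 6)
  B vs C: [6 vs 5, 5 vs 4, 5 vs 1] → B strictly dominates C
  C vs A: [5 vs 4, 4 vs 6, 1 vs 7] → C does not strictly dominate A (column Y: 4 ≤ 6)
  C vs B: [5 vs 6, 4 vs 5, 1 vs 5] → C does not strictly dominate B (column X: 5 ≤ 6)
No single strategy strictly dominates all others → no strictly dominant strategy.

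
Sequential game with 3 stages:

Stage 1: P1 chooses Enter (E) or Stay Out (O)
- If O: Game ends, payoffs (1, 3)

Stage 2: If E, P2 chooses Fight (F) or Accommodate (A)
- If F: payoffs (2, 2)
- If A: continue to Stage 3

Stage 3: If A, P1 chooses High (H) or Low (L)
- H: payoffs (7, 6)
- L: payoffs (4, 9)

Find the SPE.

SPE: (E, A, H); Outcome (7, 6)

Work:
Stage 3: P1 chooses H (7 vs 4)
Stage 2: P2: F->2, A->6 (anticipating H). Choose A
Stage 1: P1: O->1, E->7 (anticipating A, H). Choose E
SPE path: E -> A -> H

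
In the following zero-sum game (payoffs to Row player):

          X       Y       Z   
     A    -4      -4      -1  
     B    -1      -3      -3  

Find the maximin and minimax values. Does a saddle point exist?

Maximin = -3, Minimax = -3, Saddle: True

Work:
Row minimums: [-4, -3] → maximin = -3
Column maximums: [-1, -3, -1] → minimax = -3
Saddle point exists! Game value = -3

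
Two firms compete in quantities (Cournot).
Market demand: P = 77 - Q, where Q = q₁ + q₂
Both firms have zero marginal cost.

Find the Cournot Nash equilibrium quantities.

q₁* = q₂* = 25.67; P* = 25.67

Work:
Profit: π_i = P·q_i = (a - q_i - q_j)·q_i
FOC: ∂π_i/∂q_i = a - 2q_i - q_j = 0
Reaction function: q_i = (77 - q_j)/2
Symmetry: q* = 77/3 = 25.67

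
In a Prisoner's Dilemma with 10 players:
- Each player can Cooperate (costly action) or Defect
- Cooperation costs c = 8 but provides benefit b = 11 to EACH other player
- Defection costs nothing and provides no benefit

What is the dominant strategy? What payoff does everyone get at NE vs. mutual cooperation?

Dominant: Defect; NE payoff = 0; Coop payoff = 91

Work:
Defect dominates (saves cost c = 8, benefit to others is external)
NE: All defect → everyone gets 0
If all cooperate: each receives (9)×11 - 8 = 91
Social dilemma: 91 > 0 but NE gives 0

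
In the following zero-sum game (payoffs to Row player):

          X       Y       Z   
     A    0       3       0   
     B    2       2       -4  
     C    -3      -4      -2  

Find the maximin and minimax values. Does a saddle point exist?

Maximin = 0, Minimax = 0, Saddle: True

Work:
Row minimums: [0, -4, -4] → maximin = 0
Column maximums: [2, 3, 0] → minimax = 0
Saddle point exists! Game value = 0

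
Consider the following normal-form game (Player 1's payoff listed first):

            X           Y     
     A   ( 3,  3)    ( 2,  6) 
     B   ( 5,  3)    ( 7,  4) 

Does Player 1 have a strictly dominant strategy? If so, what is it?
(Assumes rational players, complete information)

Yes, Player 1's strictly dominant strategy is B

Work:
A strategy strictly dominates another if it gives a strictly higher payoff against every opponent action. Compare each pair of P1's strategies column-by-column:
  A vs B: [3 vs 5, 2 vs 7] → A does not strictly dominate B (column X: 3 ≤ 5)
  B vs A: [5 vs 3, 7 vs 2] → B strictly dominates A
B strictly dominates every other strategy → strictly dominant.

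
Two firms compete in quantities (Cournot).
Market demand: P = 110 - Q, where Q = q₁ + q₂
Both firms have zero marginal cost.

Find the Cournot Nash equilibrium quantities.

q₁* = q₂* = 36.67; P* = 36.67

Work:
Profit: π_i = P·q_i = (a - q_i - q_j)·q_i
FOC: ∂π_i/∂q_i = a - 2q_i - q_j = 0
Reaction function: q_i = (110 - q_j)/2
Symmetry: q* = 110/3 = 36.67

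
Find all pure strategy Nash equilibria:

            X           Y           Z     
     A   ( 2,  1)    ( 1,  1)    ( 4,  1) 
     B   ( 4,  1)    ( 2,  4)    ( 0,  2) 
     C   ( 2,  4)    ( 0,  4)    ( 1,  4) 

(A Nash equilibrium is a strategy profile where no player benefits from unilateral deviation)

Nash equilibrium: (A, Z), (B, Y)

Work:
Best responses:
  P1 vs X: payoffs [2, 4, 2] → best response B (payoff 4)
  P1 vs Y: payoffs [1, 2, 0] → best response B (payoff 2)
  P1 vs Z: payoffs [4, 0, 1] → best response A (payoff 4)
  P2 vs A: payoffs [1, 1, 1] → best response X/Y/Z (payoff 1)
  P2 vs B: payoffs [1, 4, 2] → best response Y (payoff 4)
  P2 vs C: payoffs [4, 4, 4] → best response X/Y/Z (payoff 4)
Mutual best responses: (A,Z), (B,Y) → Nash equilibria.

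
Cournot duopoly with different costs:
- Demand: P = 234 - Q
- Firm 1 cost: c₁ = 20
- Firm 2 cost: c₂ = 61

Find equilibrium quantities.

q₁* = 85.0, q₂* = 44.0

Work:
Reaction: q₁ = (234 - 20 - q₂)/2
Reaction: q₂ = (234 - 61 - q₁)/2
Solve simultaneously:
q₁* = (234 - 2×20 + 61)/3 = 85.0
q₂* = (234 - 2×61 + 20)/3 = 44.0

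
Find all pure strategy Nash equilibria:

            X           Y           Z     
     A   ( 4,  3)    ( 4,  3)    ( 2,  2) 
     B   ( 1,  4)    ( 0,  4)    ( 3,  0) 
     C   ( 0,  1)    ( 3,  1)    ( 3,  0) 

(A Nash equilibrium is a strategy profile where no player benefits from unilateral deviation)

Nash equilibrium: (A, X), (A, Y)

Work:
Best responses:
  P1 vs X: payoffs [4, 1, 0] → best response A (payoff 4)
  P1 vs Y: payoffs [4, 0, 3] → best response A (payoff 4)
  P1 vs Z: payoffs [2, 3, 3] → best response B/C (payoff 3)
  P2 vs A: payoffs [3, 3, 2] → best response X/Y (payoff 3)
  P2 vs B: payoffs [4, 4, 0] → best response X/Y (payoff 4)
  P2 vs C: payoffs [1, 1, 0] → best response X/Y (payoff 1)
Mutual best responses: (A,X), (A,Y) → Nash equilibria.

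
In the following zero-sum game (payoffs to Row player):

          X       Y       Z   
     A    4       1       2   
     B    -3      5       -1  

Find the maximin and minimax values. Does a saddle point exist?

Maximin = 1, Minimax = 2, Saddle: False

Work:
Row minimums: [1, -3] → maximin = 1
Column maximums: [4, 5, 2] → minimax = 2
No saddle point (maximin ≠ minimax). Mixed strategy needed.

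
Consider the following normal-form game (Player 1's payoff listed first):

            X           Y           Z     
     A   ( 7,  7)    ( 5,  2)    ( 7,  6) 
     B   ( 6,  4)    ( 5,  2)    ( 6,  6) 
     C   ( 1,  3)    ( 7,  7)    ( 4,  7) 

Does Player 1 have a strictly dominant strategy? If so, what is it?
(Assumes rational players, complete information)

No strictly dominant strategy exists for Player 1

Work:
A strategy strictly dominates another if it gives a strictly higher payoff against every opponent action. Compare each pair of P1's strategies column-by-column:
  A vs B: [7 vs 6, 5 vs 5, 7 vs 6] → A does not strictly dominate B (column Y: 5 ≤ 5)
  A vs C: [7 vs 1, 5 vs 7, 7 vs 4] → A does not strictly dominate C (column Y: 5 ≤ 7)
  B vs A: [6 vs 7, 5 vs 5, 6 vs 7] → B does not strictly dominate A (column X: 6 ≤ 7)
  B vs C: [6 vs 1, 5 vs 7, 6 vs 4] → B does not strictly dominate C (column Y: 5 ≤ 7)
  C vs A: [1 vs 7, 7 vs 5, 4 vs 7] → C does not strictly dominate A (column X: 1 ≤ 7)
  C vs B: [1 vs 6, 7 vs 5, 4 vs 6] → C does not strictly dominate B (column X: 1 ≤ 6)
No single strategy strictly dominates all others → no strictly dominant strategy.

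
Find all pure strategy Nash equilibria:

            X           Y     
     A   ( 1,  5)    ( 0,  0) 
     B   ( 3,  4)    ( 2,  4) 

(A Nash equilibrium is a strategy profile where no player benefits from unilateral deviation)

Nash equilibrium: (B, X), (B, Y)

Work:
Best responses:
  P1 vs X: payoffs [1, 3] → best response B (payoff 3)
  P1 vs Y: payoffs [0, 2] → best response B (payoff 2)
  P2 vs A: payoffs [5, 0] → best response X (payoff 5)
  P2 vs B: payoffs [4, 4] → best response X/Y (payoff 4)
Mutual best responses: (B,X), (B,Y) → Nash equilibria.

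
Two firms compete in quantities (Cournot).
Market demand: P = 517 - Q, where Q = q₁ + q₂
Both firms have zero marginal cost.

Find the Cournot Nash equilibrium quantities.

q₁* = q₂* = 172.33; P* = 172.33

Work:
Profit: π_i = P·q_i = (a - q_i - q_j)·q_i
FOC: ∂π_i/∂q_i = a - 2q_i - q_j = 0
Reaction function: q_i = (517 - q_j)/2
Symmetry: q* = 517/3 = 172.33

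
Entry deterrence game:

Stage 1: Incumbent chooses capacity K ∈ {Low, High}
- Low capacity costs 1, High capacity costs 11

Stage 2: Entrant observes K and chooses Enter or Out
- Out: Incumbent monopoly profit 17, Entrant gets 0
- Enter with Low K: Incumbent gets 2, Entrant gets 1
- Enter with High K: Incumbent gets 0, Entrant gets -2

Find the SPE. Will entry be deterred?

SPE: (High, Enter|Low, Out|High); Entry deterred. Incumbent net profit = 6

Work:
After Low K: Entrant enters (1 > 0)
After High K: Entrant stays out (-2 < 0)
Incumbent: Low → 2−1=1, High → 17−11=6
Incumbent chooses High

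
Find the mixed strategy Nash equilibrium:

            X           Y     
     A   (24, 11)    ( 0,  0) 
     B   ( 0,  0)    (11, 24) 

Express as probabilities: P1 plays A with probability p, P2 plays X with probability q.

p = 0.6857, q = 0.3143

Work:
Find probabilities that make opponent indifferent:
P2 chooses q to make P1 indifferent between A and B
P1 chooses p to make P2 indifferent between X and Y
Mixed NE: P1 plays (A: 0.6857, B: 0.3143), P2 plays (X: 0.3143, Y: 0.6857)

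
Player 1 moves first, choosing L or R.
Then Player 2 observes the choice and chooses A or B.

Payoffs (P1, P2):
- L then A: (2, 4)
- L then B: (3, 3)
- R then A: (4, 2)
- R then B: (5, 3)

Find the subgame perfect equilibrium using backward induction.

P1 plays R, P2 plays A after L and B after R; Payoff (5, 3)

Work:
Backward induction:
After L: P2 chooses A → P1 gets 2
After R: P2 chooses B → P1 gets 5
P1 chooses R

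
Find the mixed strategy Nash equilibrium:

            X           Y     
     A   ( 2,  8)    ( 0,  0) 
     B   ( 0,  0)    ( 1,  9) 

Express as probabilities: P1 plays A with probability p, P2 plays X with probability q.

p = 0.5294, q = 0.3333

Work:
Find probabilities that make opponent indifferent:
P2 chooses q to make P1 indifferent between A and B
P1 chooses p to make P2 indifferent between X and Y
Mixed NE: P1 plays (A: 0.5294, B: 0.4706), P2 plays (X: 0.3333, Y: 0.6667)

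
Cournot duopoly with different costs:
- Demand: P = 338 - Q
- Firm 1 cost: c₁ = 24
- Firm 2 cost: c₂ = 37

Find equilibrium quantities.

q₁* = 109.0, q₂* = 96.0

Work:
Reaction: q₁ = (338 - 24 - q₂)/2
Reaction: q₂ = (338 - 37 - q₁)/2
Solve simultaneously:
q₁* = (338 - 2×24 + 37)/3 = 109.0
q₂* = (338 - 2×37 + 24)/3 = 96.0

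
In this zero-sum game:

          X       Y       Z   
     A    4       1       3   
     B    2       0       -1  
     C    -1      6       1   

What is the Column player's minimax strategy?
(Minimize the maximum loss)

Column should play Z, value = 3

Work:
Column player minimizes Row's maximum payoff:
Column X: max payoff to Row = 4
Column Y: max payoff to Row = 6
Column Z: max payoff to Row = 3
Minimum is 3, achieved by column Z.
Minimax strategy: Z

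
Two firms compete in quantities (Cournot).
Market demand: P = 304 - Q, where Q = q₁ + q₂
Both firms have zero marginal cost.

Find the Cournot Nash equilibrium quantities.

q₁* = q₂* = 101.33; P* = 101.33

Work:
Profit: π_i = P·q_i = (a - q_i - q_j)·q_i
FOC: ∂π_i/∂q_i = a - 2q_i - q_j = 0
Reaction function: q_i = (304 - q_j)/2
Symmetry: q* = 304/3 = 101.33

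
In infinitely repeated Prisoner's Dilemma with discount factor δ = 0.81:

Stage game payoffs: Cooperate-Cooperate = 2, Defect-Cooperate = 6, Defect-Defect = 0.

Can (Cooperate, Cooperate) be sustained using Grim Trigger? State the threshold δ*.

δ* = 0.6667; since δ = 0.81 ≥ 0.6667, cooperation can be sustained

Work:
For Grim Trigger:
Cooperate forever: 2/(1-δ)
Defect then punished: 6 + 0·δ/(1-δ)
Need: 2/(1-δ) ≥ 6 + 0·δ/(1-δ)
Solving: δ ≥ (T-R)/(T-P) = (6-2)/(6-0) = 0.6667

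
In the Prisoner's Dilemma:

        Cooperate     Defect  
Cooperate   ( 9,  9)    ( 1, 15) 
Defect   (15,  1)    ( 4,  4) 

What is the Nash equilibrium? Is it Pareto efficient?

(Defect, Defect) is NE; not Pareto efficient

Work:
Defect dominates Cooperate for both players:
If P2 cooperates: Defect (15) > Cooperate (9)
If P2 defects: Defect (4) > Cooperate (1)
NE: (Defect, Defect) with payoff (4, 4)
But (Cooperate, Cooperate) = (9, 9) Pareto dominates (4, 4)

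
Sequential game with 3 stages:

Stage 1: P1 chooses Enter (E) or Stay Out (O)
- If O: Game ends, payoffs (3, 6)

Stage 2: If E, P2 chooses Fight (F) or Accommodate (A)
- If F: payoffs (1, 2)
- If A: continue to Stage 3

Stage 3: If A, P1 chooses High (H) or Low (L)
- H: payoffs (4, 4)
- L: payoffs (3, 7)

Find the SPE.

SPE: (E, A, H); Outcome (4, 4)

Work:
Stage 3: P1 chooses H (4 vs 3)
Stage 2: P2: F->2, A->4 (anticipating H). Choose A
Stage 1: P1: O->3, E->4 (anticipating A, H). Choose E
SPE path: E -> A -> H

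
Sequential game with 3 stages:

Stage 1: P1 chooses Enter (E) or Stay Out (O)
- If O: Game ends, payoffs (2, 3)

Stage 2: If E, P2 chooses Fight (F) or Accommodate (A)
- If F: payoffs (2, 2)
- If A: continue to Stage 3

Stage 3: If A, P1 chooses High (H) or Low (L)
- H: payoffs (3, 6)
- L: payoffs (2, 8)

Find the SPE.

SPE: (E, A, H); Outcome (3, 6)

Work:
Stage 3: P1 chooses H (3 vs 2)
Stage 2: P2: F->2, A->6 (anticipating H). Choose A
Stage 1: P1: O->2, E->3 (anticipating A, H). Choose E
SPE path: E -> A -> H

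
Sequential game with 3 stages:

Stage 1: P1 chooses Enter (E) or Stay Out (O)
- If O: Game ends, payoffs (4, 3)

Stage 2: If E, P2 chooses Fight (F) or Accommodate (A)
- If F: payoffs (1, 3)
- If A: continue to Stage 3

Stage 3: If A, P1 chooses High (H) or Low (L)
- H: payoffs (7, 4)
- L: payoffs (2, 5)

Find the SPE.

SPE: (E, A, H); Outcome (7, 4)

Work:
Stage 3: P1 chooses H (7 vs 2)
Stage 2: P2: F->3, A->4 (anticipating H). Choose A
Stage 1: P1: O->4, E->7 (anticipating A, H). Choose E
SPE path: E -> A -> H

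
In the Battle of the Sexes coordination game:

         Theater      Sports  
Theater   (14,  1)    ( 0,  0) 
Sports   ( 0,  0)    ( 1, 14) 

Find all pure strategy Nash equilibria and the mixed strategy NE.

Pure NE: (Theater, Theater) and (Sports, Sports); Mixed NE: p = 0.9333, q = 0.0667

Work:
Check pure NE:
(Theater, Theater): (14, 1) - no unilateral deviation beneficial
(Sports, Sports): (1, 14) - no unilateral deviation beneficial
Mixed NE: P1 plays Theater with p = 0.9333, P2 plays Theater with q = 0.0667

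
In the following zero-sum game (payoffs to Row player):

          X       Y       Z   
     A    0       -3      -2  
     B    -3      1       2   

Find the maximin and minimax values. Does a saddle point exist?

Maximin = -3, Minimax = 0, Saddle: False

Work:
Row minimums: [-3, -3] → maximin = -3
Column maximums: [0, 1, 2] → minimax = 0
No saddle point (maximin ≠ minimax). Mixed strategy needed.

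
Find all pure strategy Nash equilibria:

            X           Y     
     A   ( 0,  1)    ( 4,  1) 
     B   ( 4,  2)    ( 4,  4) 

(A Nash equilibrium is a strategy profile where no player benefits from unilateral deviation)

Nash equilibrium: (A, Y), (B, Y)

Work:
Best responses:
  P1 vs X: payoffs [0, 4] → best response B (payoff 4)
  P1 vs Y: payoffs [4, 4] → best response A/B (payoff 4)
  P2 vs A: payoffs [1, 1] → best response X/Y (payoff 1)
  P2 vs B: payoffs [2, 4] → best response Y (payoff 4)
Mutual best responses: (A,Y), (B,Y) → Nash equilibria.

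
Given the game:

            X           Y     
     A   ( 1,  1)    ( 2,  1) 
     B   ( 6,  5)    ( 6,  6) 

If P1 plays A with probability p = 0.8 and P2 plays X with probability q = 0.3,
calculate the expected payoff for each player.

E[P1] = 2.56, E[P2] = 1.94

Work:
E[P1] = p·q·π₁(A,X) + p·(1-q)·π₁(A,Y) + (1-p)·q·π₁(B,X) + (1-p)·(1-q)·π₁(B,Y)
= 0.8·0.3·1 + 0.8·0.7·2 + 0.2·0.3·6 + 0.2·0.7·6
= 2.56

E[P2] = 1.94 (similar calculation)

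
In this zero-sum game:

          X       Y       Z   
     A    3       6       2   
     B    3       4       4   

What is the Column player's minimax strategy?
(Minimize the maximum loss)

Column should play X, value = 3

Work:
Column player minimizes Row's maximum payoff:
Column X: max payoff to Row = 3
Column Y: max payoff to Row = 6
Column Z: max payoff to Row = 4
Minimum is 3, achieved by column X.
Minimax strategy: X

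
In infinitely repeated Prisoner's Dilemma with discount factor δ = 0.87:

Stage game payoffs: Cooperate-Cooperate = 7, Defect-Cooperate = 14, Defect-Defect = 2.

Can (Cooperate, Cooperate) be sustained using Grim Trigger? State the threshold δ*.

δ* = 0.5833; since δ = 0.87 ≥ 0.5833, cooperation can be sustained

Work:
For Grim Trigger:
Cooperate forever: 7/(1-δ)
Defect then punished: 14 + 2·δ/(1-δ)
Need: 7/(1-δ) ≥ 14 + 2·δ/(1-δ)
Solving: δ ≥ (T-R)/(T-P) = (14-7)/(14-2) = 0.5833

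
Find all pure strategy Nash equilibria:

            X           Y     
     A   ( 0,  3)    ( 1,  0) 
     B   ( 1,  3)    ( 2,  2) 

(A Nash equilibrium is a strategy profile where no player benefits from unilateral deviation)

Nash equilibrium: (B, X)

Work:
Best responses:
  P1 vs X: payoffs [0, 1] → best response B (payoff 1)
  P1 vs Y: payoffs [1, 2] → best response B (payoff 2)
  P2 vs A: payoffs [3, 0] → best response X (payoff 3)
  P2 vs B: payoffs [3, 2] → best response X (payoff 3)
Mutual best responses: (B,X) → Nash equilibria.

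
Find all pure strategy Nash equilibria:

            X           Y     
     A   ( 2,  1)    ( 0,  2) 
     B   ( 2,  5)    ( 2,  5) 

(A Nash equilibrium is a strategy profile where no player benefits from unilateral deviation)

Nash equilibrium: (B, X), (B, Y)

Work:
Best responses:
  P1 vs X: payoffs [2, 2] → best response A/B (payoff 2)
  P1 vs Y: payoffs [0, 2] → best response B (payoff 2)
  P2 vs A: payoffs [1, 2] → best response Y (payoff 2)
  P2 vs B: payoffs [5, 5] → best response X/Y (payoff 5)
Mutual best responses: (B,X), (B,Y) → Nash equilibria.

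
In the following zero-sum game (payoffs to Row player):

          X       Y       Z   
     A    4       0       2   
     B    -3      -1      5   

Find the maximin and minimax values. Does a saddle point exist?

Maximin = 0, Minimax = 0, Saddle: True

Work:
Row minimums: [0, -3] → maximin = 0
Column maximums: [4, 0, 5] → minimax = 0
Saddle point exists! Game value = 0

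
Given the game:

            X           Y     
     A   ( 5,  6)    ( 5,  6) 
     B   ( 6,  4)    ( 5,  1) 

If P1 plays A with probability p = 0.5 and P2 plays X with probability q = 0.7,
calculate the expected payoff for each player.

E[P1] = 5.35, E[P2] = 4.55

Work:
E[P1] = p·q·π₁(A,X) + p·(1-q)·π₁(A,Y) + (1-p)·q·π₁(B,X) + (1-p)·(1-q)·π₁(B,Y)
= 0.5·0.7·5 + 0.5·0.3·5 + 0.5·0.7·6 + 0.5·0.3·5
= 5.35

E[P2] = 4.55 (similar calculation)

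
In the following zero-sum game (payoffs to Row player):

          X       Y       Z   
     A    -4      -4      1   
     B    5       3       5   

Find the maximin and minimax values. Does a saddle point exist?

Maximin = 3, Minimax = 3, Saddle: True

Work:
Row minimums: [-4, 3] → maximin = 3
Column maximums: [5, 3, 5] → minimax = 3
Saddle point exists! Game value = 3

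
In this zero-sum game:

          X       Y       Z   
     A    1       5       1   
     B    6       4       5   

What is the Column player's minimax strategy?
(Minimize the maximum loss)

Column should play Y or Z (all achieve the minimum), value = 5

Work:
Column player minimizes Row's maximum payoff:
Column X: max payoff to Row = 6
Column Y: max payoff to Row = 5
Column Z: max payoff to Row = 5
Minimum is 5, achieved by columns Y, Z (tied).
Each of Y or Z is a minimax strategy.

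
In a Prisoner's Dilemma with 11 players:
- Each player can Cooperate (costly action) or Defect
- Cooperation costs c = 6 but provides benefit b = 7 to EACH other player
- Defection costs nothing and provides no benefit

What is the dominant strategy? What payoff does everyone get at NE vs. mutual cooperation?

Dominant: Defect; NE payoff = 0; Coop payoff = 64

Work:
Defect dominates (saves cost c = 6, benefit to others is external)
NE: All defect → everyone gets 0
If all cooperate: each receives (10)×7 - 6 = 64
Social dilemma: 64 > 0 but NE gives 0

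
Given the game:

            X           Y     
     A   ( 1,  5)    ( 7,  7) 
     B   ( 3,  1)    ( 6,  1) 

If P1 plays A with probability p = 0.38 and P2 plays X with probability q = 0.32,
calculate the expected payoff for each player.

E[P1] = 5.0552, E[P2] = 3.0368

Work:
E[P1] = p·q·π₁(A,X) + p·(1-q)·π₁(A,Y) + (1-p)·q·π₁(B,X) + (1-p)·(1-q)·π₁(B,Y)
= 0.38·0.32·1 + 0.38·0.68·7 + 0.62·0.32·3 + 0.62·0.68·6
= 5.0552

E[P2] = 3.0368 (similar calculation)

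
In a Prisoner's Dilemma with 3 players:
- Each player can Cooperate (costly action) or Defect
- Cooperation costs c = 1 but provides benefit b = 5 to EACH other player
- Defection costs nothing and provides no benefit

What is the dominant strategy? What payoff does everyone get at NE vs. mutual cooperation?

Dominant: Defect; NE payoff = 0; Coop payoff = 9

Work:
Defect dominates (saves cost c = 1, benefit to others is external)
NE: All defect → everyone gets 0
If all cooperate: each receives (2)×5 - 1 = 9
Social dilemma: 9 > 0 but NE gives 0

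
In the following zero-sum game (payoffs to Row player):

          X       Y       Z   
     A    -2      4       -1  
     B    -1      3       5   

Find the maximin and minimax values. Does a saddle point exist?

Maximin = -1, Minimax = -1, Saddle: True

Work:
Row minimums: [-2, -1] → maximin = -1
Column maximums: [-1, 4, 5] → minimax = -1
Saddle point exists! Game value = -1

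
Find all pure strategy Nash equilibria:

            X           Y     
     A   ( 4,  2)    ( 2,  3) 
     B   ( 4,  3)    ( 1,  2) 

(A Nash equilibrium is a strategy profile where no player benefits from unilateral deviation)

Nash equilibrium: (A, Y), (B, X)

Work:
Best responses:
  P1 vs X: payoffs [4, 4] → best response A/B (payoff 4)
  P1 vs Y: payoffs [2, 1] → best response A (payoff 2)
  P2 vs A: payoffs [2, 3] → best response Y (payoff 3)
  P2 vs B: payoffs [3, 2] → best response X (payoff 3)
Mutual best responses: (A,Y), (B,X) → Nash equilibria.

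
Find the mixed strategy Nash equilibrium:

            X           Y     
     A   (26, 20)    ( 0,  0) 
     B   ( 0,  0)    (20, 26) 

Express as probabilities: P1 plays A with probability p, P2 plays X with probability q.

p = 0.5652, q = 0.4348

Work:
Find probabilities that make opponent indifferent:
P2 chooses q to make P1 indifferent between A and B
P1 chooses p to make P2 indifferent between X and Y
Mixed NE: P1 plays (A: 0.5652, B: 0.4348), P2 plays (X: 0.4348, Y: 0.5652)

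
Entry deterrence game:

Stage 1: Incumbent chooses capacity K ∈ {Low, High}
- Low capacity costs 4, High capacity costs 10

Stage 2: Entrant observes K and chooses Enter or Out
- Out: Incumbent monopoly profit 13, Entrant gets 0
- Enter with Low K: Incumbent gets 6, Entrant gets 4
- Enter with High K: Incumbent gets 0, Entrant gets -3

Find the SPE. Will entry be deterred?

SPE: (High, Enter|Low, Out|High); Entry deterred. Incumbent net profit = 3

Work:
After Low K: Entrant enters (4 > 0)
After High K: Entrant stays out (-3 < 0)
Incumbent: Low → 6−4=2, High → 13−10=3
Incumbent chooses High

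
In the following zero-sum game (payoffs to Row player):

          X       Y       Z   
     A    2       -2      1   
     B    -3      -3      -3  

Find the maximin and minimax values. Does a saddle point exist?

Maximin = -2, Minimax = -2, Saddle: True

Work:
Row minimums: [-2, -3] → maximin = -2
Column maximums: [2, -2, 1] → minimax = -2
Saddle point exists! Game value = -2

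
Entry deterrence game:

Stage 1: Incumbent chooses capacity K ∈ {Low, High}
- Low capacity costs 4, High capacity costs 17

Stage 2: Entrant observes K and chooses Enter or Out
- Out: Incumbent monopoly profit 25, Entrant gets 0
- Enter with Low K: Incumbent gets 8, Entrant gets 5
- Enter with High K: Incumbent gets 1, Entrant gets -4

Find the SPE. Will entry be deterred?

SPE: (High, Enter|Low, Out|High); Entry deterred. Incumbent net profit = 8

Work:
After Low K: Entrant enters (5 > 0)
After High K: Entrant stays out (-4 < 0)
Incumbent: Low → 8−4=4, High → 25−17=8
Incumbent chooses High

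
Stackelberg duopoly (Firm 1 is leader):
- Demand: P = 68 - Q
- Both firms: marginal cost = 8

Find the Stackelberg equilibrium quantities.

q₁* (leader) = 30.0, q₂* (follower) = 15.0

Work:
Follower's reaction: q₂ = (a - c - q₁)/2
Leader substitutes: π₁ = q₁·(a - q₁ - (a-c-q₁)/2 - c)
FOC: q₁* = (68 - 8)/2 = 30.00
Then: q₂* = (68 - 8 - 30.0)/2 = 15.00
Leader has first-mover advantage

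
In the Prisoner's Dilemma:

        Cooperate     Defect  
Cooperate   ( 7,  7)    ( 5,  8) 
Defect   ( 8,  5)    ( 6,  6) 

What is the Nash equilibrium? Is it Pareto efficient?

(Defect, Defect) is NE; not Pareto efficient

Work:
Defect dominates Cooperate for both players:
If P2 cooperates: Defect (8) > Cooperate (7)
If P2 defects: Defect (6) > Cooperate (5)
NE: (Defect, Defect) with payoff (6, 6)
But (Cooperate, Cooperate) = (7, 7) Pareto dominates (6, 6)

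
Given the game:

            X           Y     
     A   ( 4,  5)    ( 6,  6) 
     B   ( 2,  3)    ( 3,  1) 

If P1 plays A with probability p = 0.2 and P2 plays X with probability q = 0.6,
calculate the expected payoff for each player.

E[P1] = 2.88, E[P2] = 2.84

Work:
E[P1] = p·q·π₁(A,X) + p·(1-q)·π₁(A,Y) + (1-p)·q·π₁(B,X) + (1-p)·(1-q)·π₁(B,Y)
= 0.2·0.6·4 + 0.2·0.4·6 + 0.8·0.6·2 + 0.8·0.4·3
= 2.88

E[P2] = 2.84 (similar calculation)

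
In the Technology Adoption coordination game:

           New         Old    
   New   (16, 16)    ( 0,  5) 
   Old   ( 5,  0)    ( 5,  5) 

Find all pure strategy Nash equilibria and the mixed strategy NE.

Pure NE: (New, New) and (Old, Old); Mixed NE: p = 0.3125, q = 0.3125

Work:
Check pure NE:
(New, New): (16, 16) - no unilateral deviation beneficial
(Old, Old): (5, 5) - no unilateral deviation beneficial
Mixed NE: P1 plays New with p = 0.3125, P2 plays New with q = 0.3125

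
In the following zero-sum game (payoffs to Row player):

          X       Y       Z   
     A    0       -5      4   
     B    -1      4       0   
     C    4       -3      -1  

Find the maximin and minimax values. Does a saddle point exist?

Maximin = -1, Minimax = 4, Saddle: False

Work:
Row minimums: [-5, -1, -3] → maximin = -1
Column maximums: [4, 4, 4] → minimax = 4
No saddle point (maximin ≠ minimax). Mixed strategy needed.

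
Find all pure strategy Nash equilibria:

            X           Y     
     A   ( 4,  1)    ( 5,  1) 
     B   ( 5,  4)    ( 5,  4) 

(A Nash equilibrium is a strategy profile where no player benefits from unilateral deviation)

Nash equilibrium: (A, Y), (B, X), (B, Y)

Work:
Best responses:
  P1 vs X: payoffs [4, 5] → best response B (payoff 5)
  P1 vs Y: payoffs [5, 5] → best response A/B (payoff 5)
  P2 vs A: payoffs [1, 1] → best response X/Y (payoff 1)
  P2 vs B: payoffs [4, 4] → best response X/Y (payoff 4)
Mutual best responses: (A,Y), (B,X), (B,Y) → Nash equilibria.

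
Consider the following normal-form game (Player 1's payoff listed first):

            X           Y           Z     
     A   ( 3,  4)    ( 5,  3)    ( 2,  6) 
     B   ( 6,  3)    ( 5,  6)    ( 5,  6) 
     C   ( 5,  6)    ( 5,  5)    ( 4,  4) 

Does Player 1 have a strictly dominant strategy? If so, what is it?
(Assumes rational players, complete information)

No strictly dominant strategy exists for Player 1

Work:
A strategy strictly dominates another if it gives a strictly higher payoff against every opponent action. Compare each pair of P1's strategies column-by-column:
  A vs B: [3 vs 6, 5 vs 5, 2 vs 5] → A does not strictly dominate B (column X: 3 ≤ 6)
  A vs C: [3 vs 5, 5 vs 5, 2 vs 4] → A does not strictly dominate C (column X: 3 ≤ 5)
  B vs A: [6 vs 3, 5 vs 5, 5 vs 2] → B does not strictly dominate A (column Y: 5 ≤ 5)
  B vs C: [6 vs 5, 5 vs 5, 5 vs 4] → B does not strictly dominate C (column Y: 5 ≤ 5)
  C vs A: [5 vs 3, 5 vs 5, 4 vs 2] → C does not strictly dominate A (column Y: 5 ≤ 5)
  C vs B: [5 vs 6, 5 vs 5, 4 vs 5] → C does not strictly dominate B (column X: 5 ≤ 6)
No single strategy strictly dominates all others → no strictly dominant strategy.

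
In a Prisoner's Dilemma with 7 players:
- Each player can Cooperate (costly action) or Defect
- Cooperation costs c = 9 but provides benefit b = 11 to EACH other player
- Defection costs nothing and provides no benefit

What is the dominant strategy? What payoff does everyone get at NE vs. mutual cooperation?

Dominant: Defect; NE payoff = 0; Coop payoff = 57

Work:
Defect dominates (saves cost c = 9, benefit to others is external)
NE: All defect → everyone gets 0
If all cooperate: each receives (6)×11 - 9 = 57
Social dilemma: 57 > 0 but NE gives 0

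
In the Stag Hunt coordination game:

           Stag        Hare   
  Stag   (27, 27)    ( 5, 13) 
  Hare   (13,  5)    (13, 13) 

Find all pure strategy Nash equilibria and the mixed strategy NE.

Pure NE: (Stag, Stag) and (Hare, Hare); Mixed NE: p = 0.3636, q = 0.3636

Work:
Check pure NE:
(Stag, Stag): (27, 27) - no unilateral deviation beneficial
(Hare, Hare): (13, 13) - no unilateral deviation beneficial
Mixed NE: P1 plays Stag with p = 0.3636, P2 plays Stag with q = 0.3636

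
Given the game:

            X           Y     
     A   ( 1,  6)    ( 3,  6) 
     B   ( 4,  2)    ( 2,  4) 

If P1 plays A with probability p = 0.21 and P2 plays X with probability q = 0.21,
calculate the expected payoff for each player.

E[P1] = 2.4536, E[P2] = 4.0882

Work:
E[P1] = p·q·π₁(A,X) + p·(1-q)·π₁(A,Y) + (1-p)·q·π₁(B,X) + (1-p)·(1-q)·π₁(B,Y)
= 0.21·0.21·1 + 0.21·0.79·3 + 0.79·0.21·4 + 0.79·0.79·2
= 2.4536

E[P2] = 4.0882 (similar calculation)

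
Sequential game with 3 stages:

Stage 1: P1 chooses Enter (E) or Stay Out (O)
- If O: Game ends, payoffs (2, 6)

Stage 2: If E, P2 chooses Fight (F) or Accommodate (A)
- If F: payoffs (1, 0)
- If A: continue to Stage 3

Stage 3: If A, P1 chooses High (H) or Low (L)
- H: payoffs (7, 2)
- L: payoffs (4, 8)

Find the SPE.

SPE: (E, A, H); Outcome (7, 2)

Work:
Stage 3: P1 chooses H (7 vs 4)
Stage 2: P2: F->0, A->2 (anticipating H). Choose A
Stage 1: P1: O->2, E->7 (anticipating A, H). Choose E
SPE path: E -> A -> H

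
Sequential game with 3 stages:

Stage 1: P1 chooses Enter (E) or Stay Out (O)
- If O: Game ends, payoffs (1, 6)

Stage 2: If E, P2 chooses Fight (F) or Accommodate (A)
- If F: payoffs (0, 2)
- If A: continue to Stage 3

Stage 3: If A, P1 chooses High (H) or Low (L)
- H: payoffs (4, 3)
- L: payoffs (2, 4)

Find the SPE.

SPE: (E, A, H); Outcome (4, 3)

Work:
Stage 3: P1 chooses H (4 vs 2)
Stage 2: P2: F->2, A->3 (anticipating H). Choose A
Stage 1: P1: O->1, E->4 (anticipating A, H). Choose E
SPE path: E -> A -> H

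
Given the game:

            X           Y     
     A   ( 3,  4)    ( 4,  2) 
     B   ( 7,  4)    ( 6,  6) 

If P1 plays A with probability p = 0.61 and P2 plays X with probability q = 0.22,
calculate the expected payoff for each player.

E[P1] = 4.7316, E[P2] = 3.6568

Work:
E[P1] = p·q·π₁(A,X) + p·(1-q)·π₁(A,Y) + (1-p)·q·π₁(B,X) + (1-p)·(1-q)·π₁(B,Y)
= 0.61·0.22·3 + 0.61·0.78·4 + 0.39·0.22·7 + 0.39·0.78·6
= 4.7316

E[P2] = 3.6568 (similar calculation)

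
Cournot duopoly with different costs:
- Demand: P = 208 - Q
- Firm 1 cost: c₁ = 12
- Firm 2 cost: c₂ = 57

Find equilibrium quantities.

q₁* = 80.33, q₂* = 35.33

Work:
Reaction: q₁ = (208 - 12 - q₂)/2
Reaction: q₂ = (208 - 57 - q₁)/2
Solve simultaneously:
q₁* = (208 - 2×12 + 57)/3 = 80.33
q₂* = (208 - 2×57 + 12)/3 = 35.33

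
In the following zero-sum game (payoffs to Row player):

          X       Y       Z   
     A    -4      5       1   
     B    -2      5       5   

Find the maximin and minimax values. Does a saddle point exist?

Maximin = -2, Minimax = -2, Saddle: True

Work:
Row minimums: [-4, -2] → maximin = -2
Column maximums: [-2, 5, 5] → minimax = -2
Saddle point exists! Game value = -2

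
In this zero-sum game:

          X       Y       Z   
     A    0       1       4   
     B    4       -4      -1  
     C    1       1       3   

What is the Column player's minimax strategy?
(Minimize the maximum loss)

Column should play Y, value = 1

Work:
Column player minimizes Row's maximum payoff:
Column X: max payoff to Row = 4
Column Y: max payoff to Row = 1
Column Z: max payoff to Row = 4
Minimum is 1, achieved by column Y.
Minimax strategy: Y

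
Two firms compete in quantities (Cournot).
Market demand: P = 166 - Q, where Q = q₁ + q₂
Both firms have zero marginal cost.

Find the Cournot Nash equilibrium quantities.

q₁* = q₂* = 55.33; P* = 55.33

Work:
Profit: π_i = P·q_i = (a - q_i - q_j)·q_i
FOC: ∂π_i/∂q_i = a - 2q_i - q_j = 0
Reaction function: q_i = (166 - q_j)/2
Symmetry: q* = 166/3 = 55.33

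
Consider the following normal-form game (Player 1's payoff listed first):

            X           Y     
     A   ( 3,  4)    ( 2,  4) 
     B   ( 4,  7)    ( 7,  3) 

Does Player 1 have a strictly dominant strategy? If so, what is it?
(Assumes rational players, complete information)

Yes, Player 1's strictly dominant strategy is B

Work:
A strategy strictly dominates another if it gives a strictly higher payoff against every opponent action. Compare each pair of P1's strategies column-by-column:
  A vs B: [3 vs 4, 2 vs 7] → A does not strictly dominate B (column X: 3 ≤ 4)
  B vs A: [4 vs 3, 7 vs 2] → B strictly dominates A
B strictly dominates every other strategy → strictly dominant.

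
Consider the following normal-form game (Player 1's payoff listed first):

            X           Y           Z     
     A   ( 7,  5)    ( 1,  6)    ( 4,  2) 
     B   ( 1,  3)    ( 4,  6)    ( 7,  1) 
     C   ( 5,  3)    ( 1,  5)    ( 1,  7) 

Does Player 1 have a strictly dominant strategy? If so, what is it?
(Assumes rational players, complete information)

No strictly dominant strategy exists for Player 1

Work:
A strategy strictly dominates another if it gives a strictly higher payoff against every opponent action. Compare each pair of P1's strategies column-by-column:
  A vs B: [7 vs 1, 1 vs 4, 4 vs 7] → A does not strictly dominate B (column Y: 1 ≤ 4)
  A vs C: [7 vs 5, 1 vs 1, 4 vs 1] → A does not strictly dominate C (column Y: 1 ≤ 1)
  B vs A: [1 vs 7, 4 vs 1, 7 vs 4] → B does not strictly dominate A (column X: 1 ≤ 7)
  B vs C: [1 vs 5, 4 vs 1, 7 vs 1] → B does not strictly dominate C (column X: 1 ≤ 5)
  C vs A: [5 vs 7, 1 vs 1, 1 vs 4] → C does not strictly dominate A (column X: 5 ≤ 7)
  C vs B: [5 vs 1, 1 vs 4, 1 vs 7] → C does not strictly dominate B (column Y: 1 ≤ 4)
No single strategy strictly dominates all others → no strictly dominant strategy.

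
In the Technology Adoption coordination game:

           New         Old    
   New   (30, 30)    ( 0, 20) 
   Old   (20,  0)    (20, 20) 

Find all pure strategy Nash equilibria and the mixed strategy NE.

Pure NE: (New, New) and (Old, Old); Mixed NE: p = 0.6667, q = 0.6667

Work:
Check pure NE:
(New, New): (30, 30) - no unilateral deviation beneficial
(Old, Old): (20, 20) - no unilateral deviation beneficial
Mixed NE: P1 plays New with p = 0.6667, P2 plays New with q = 0.6667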